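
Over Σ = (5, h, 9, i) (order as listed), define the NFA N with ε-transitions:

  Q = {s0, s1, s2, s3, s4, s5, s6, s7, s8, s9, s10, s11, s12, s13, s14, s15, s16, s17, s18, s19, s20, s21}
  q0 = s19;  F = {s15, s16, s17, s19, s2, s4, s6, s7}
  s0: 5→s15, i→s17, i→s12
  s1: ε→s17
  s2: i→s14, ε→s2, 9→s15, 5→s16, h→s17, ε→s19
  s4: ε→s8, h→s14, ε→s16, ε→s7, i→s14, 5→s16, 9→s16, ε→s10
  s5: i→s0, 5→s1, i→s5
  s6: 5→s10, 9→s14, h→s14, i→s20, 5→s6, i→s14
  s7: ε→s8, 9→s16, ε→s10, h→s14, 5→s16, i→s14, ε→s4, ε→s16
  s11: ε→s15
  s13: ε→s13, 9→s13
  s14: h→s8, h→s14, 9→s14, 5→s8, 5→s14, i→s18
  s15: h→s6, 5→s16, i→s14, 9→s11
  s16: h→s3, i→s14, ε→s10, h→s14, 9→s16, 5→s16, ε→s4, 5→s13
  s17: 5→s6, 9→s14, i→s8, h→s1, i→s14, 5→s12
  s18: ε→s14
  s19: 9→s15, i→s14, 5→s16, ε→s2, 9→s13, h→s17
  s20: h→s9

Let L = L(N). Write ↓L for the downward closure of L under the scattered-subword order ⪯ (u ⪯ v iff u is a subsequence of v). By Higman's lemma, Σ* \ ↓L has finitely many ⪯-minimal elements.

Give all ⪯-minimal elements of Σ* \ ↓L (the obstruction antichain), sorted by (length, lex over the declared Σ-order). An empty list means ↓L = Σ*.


|Q|=22, |F|=8, |δ|=70 (17 ε).
min D↑ (6 st, q0=0, F={4}): 0:5→1,h→2,9→3,i→4 1:5→1,h→4,9→1,i→4 2:5→5,h→2,9→4,i→4 3:5→1,h→5,9→3,i→4 4:5→4,h→4,9→4,i→4 5:5→5,h→4,9→4,i→4.
'i': N↓-sim [19, 5] end={s14,s18,s20,s8,s9} rej; 1/1 single-dels accept.
'5h': run [19, 13, 5] end={s14,s18,s3,s8,s9} — reject; 2/2 del acc.
'h9': run [19, 11, 3] end={s14,s18,s8} rej; 2/2 del acc.
'9hh': N↓-sim [19, 14, 8, 4] end={s14,s18,s8,s9} rej; 3/3 deletions ∈↓L.
4 minimals (antichain).

Antichain: [i, 5h, h9, 9hh].


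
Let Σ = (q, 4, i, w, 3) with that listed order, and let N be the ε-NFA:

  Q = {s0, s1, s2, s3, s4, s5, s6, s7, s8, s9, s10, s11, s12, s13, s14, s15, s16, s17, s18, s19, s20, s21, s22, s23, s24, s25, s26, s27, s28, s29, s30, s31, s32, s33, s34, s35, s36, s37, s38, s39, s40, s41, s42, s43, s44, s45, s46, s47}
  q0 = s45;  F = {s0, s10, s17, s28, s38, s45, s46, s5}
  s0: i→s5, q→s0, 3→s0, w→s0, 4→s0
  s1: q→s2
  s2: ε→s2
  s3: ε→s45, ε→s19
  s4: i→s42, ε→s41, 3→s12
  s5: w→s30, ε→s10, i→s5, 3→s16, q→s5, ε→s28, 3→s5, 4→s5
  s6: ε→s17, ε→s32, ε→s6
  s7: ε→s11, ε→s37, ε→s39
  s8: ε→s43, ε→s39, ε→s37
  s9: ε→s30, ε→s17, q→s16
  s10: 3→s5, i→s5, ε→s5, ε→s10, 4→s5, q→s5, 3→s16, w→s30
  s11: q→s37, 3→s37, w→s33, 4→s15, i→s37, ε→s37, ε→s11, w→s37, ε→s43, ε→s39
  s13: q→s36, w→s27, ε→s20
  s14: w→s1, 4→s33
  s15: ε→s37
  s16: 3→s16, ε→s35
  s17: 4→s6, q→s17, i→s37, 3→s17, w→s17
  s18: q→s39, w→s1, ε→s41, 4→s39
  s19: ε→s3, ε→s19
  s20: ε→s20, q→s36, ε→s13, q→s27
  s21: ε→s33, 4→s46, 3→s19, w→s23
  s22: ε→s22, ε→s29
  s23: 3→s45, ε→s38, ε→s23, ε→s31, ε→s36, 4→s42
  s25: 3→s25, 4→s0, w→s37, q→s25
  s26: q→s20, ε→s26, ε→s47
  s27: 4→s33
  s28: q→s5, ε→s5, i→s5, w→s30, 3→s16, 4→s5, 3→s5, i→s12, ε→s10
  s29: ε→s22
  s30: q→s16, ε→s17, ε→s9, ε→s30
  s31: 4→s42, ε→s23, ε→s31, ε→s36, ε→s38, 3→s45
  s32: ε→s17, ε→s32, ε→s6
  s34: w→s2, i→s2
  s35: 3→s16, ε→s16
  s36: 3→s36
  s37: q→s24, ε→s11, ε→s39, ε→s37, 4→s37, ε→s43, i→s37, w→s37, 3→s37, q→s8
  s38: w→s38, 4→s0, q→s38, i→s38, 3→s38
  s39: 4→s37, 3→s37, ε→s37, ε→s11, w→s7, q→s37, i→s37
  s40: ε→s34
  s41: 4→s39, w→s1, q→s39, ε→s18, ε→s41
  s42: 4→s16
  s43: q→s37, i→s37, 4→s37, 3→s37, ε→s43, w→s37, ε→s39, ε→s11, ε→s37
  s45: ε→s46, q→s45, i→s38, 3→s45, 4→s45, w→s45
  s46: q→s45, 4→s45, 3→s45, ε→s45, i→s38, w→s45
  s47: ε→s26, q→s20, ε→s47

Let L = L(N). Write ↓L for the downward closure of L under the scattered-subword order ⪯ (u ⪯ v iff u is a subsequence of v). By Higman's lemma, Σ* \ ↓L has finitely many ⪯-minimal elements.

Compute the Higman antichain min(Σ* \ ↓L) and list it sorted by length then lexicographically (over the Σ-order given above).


A = [i4iwi].

|Q|=48, |F|=8, |δ|=174 (71 ε).
min D↑ (6 st, q0=0, F={5}): 0:q→0,4→0,i→1,w→0,3→0 1:q→1,4→2,i→1,w→1,3→1 2:q→2,4→2,i→3,w→2,3→2 3:q→3,4→3,i→3,w→4,3→3 4:q→4,4→4,i→5,w→4,3→4 5:q→5,4→5,i→5,w→5,3→5 [Hopcroft].
'i4iwi': run [24, 22, 21, 20, 16, 9] end={s11,s15,s24,s33,s37,s39,s43,s7,s8} — reject; 5/5 single-dels accept.
1 minimals (antichain).


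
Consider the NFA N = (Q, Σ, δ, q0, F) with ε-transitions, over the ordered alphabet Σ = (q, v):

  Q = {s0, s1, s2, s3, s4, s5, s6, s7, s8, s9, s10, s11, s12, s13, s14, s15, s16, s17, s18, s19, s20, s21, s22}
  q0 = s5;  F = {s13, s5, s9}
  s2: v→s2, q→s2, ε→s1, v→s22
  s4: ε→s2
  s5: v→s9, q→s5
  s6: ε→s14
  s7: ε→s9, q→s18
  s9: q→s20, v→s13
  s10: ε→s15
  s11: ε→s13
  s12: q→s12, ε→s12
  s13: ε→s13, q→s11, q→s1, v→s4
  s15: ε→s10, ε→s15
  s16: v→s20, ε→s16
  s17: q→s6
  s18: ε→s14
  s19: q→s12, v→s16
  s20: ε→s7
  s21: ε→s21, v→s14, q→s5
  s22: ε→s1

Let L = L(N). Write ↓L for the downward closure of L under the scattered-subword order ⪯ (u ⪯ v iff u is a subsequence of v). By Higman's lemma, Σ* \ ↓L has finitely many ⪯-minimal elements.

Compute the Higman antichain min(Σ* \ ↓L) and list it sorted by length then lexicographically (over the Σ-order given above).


|Q|=23, |F|=3, |δ|=33 (15 ε).
min D↑ (4 st, q0=0, F={3}): 0:q→0,v→1 1:q→1,v→2 2:q→2,v→3 3:q→3,v→3 (ε-aug+det+¬).
'vvv': run [12, 11, 6, 4] end={s1,s2,s22,s4} ∉↓L; 3/3 single-dels accept.
1 obstructions.

Antichain: [vvv].


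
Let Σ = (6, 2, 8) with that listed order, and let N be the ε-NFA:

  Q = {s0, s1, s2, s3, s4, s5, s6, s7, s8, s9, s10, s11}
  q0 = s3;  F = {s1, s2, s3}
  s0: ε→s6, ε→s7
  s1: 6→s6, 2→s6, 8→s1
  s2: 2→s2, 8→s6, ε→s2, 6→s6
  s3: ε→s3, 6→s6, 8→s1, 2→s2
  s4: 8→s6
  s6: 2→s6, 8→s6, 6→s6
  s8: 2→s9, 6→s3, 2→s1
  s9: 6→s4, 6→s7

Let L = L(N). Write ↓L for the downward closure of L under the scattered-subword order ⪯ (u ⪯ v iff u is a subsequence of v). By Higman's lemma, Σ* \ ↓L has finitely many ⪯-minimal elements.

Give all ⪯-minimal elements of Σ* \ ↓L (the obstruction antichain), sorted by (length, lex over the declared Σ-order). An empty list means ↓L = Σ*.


min(Σ*\↓L) = [6, 28, 82].

|Q|=12, |F|=3, |δ|=22 (4 ε).
min D↑ (4 st, q0=0, F={1}): 0:6→1,2→2,8→3 1:6→1,2→1,8→1 2:6→1,2→2,8→1 3:6→1,2→1,8→3.
'6': N↓-sim [4, 1] end={s6} ∉↓L; 1/1 single-dels accept.
'28': |S_i|=[4, 2, 1] end={s6} — reject; 2/2 deletions ∈↓L.
'82': run [4, 2, 1] end={s6} — reject; 2/2 single-dels accept.
3 minimals (antichain).


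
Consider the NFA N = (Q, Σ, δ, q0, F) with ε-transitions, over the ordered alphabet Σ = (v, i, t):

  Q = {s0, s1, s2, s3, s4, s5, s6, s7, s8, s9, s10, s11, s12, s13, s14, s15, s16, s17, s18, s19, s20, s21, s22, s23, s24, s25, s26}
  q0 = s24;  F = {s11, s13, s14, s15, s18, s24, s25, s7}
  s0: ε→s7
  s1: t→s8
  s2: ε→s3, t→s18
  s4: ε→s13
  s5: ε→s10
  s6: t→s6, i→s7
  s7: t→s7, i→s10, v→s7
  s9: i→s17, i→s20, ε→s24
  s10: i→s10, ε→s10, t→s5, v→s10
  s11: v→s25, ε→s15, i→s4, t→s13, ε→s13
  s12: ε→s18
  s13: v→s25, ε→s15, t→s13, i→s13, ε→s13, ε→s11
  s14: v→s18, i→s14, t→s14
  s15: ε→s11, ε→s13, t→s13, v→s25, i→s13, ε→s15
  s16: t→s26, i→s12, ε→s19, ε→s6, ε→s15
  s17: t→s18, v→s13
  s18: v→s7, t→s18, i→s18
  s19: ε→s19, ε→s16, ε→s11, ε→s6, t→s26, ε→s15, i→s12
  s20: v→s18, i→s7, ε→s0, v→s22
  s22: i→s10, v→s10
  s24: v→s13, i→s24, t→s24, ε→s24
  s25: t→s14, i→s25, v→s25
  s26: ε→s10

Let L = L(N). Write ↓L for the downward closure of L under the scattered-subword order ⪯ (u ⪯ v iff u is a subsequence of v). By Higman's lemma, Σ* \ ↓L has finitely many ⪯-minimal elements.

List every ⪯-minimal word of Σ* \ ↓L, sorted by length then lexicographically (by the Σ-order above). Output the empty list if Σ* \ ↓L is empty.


Antichain: [vvtvvi].

|Q|=27, |F|=8, |δ|=70 (26 ε).
min D↑ (7 st, q0=0, F={6}): 0:v→1,i→0,t→0 1:v→2,i→1,t→1 2:v→2,i→2,t→3 3:v→4,i→3,t→3 4:v→5,i→4,t→4 5:v→5,i→6,t→5 6:v→6,i→6,t→6.
'vvtvvi': run [11, 10, 6, 5, 4, 3, 2] end={s10,s5} rej; 6/6 deletions ∈↓L.
1 words, ⪯-incomp.


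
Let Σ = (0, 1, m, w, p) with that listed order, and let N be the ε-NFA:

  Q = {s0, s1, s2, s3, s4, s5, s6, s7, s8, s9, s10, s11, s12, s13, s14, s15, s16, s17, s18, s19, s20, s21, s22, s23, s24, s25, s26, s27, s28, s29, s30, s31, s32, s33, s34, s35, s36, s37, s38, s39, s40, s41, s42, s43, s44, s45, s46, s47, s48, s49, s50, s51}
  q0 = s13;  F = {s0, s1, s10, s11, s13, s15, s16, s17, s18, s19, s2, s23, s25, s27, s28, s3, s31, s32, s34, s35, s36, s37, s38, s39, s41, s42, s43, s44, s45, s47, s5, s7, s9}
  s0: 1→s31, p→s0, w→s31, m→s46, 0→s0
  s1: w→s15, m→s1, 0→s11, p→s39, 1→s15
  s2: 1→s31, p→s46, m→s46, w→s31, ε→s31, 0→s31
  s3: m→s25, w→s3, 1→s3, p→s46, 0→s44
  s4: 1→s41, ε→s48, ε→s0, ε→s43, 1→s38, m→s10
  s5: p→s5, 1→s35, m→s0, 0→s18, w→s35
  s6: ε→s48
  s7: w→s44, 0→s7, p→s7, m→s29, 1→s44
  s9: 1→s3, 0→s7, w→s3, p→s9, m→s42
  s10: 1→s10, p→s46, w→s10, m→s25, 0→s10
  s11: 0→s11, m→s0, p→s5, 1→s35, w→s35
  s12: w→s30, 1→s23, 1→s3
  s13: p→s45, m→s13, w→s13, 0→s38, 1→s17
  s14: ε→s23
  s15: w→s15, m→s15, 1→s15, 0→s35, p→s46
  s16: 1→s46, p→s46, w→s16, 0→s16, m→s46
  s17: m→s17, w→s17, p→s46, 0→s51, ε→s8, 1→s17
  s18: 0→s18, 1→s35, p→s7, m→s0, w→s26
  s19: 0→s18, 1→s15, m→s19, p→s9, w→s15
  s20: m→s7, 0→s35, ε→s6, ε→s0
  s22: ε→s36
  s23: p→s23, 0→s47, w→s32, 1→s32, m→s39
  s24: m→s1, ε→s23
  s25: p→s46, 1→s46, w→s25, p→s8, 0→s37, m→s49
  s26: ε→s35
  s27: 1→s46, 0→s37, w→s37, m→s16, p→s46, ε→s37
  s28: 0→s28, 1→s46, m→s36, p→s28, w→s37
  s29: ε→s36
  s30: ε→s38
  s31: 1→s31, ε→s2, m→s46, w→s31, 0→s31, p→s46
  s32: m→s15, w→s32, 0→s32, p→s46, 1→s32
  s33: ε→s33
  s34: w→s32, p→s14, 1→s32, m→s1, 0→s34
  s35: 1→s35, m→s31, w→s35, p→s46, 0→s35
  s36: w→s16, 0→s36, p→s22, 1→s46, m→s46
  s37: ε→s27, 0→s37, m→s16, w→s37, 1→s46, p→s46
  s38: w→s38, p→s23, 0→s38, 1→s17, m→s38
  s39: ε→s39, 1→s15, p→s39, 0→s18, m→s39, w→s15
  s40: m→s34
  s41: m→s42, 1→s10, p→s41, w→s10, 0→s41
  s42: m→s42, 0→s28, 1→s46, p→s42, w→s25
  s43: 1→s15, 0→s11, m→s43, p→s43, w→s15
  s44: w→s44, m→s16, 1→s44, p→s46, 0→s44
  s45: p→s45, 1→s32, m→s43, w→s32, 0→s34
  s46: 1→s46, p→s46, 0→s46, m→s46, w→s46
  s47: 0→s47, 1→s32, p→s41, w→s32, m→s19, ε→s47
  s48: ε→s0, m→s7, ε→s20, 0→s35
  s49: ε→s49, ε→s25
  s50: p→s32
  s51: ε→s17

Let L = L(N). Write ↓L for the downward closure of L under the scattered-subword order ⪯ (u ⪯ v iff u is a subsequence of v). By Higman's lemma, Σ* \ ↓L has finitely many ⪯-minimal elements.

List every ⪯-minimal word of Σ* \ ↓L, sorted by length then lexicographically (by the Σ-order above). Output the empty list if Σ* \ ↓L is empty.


|Q|=52, |F|=33, |δ|=209 (25 ε).
min D↑ (32 st, q0=0, F={5}): 0:0→1,1→2,m→0,w→0,p→3 1:0→1,1→2,m→1,w→1,p→4 2:0→2,1→2,m→2,w→2,p→5 3:0→6,1→7,m→8,w→7,p→3 4:0→9,1→7,m→10,w→7,p→4 5:0→5,1→5,m→5,w→5,p→5 6:0→6,1→7,m→11,w→7,p→4 7:0→7,1→7,m→12,w→7,p→5 8:0→13,1→12,m→8,w→12,p→8 9:0→9,1→7,m→14,w→7,p→15 10:0→16,1→12,m→10,w→12,p→10 11:0→13,1→12,m→11,w→12,p→10 12:0→17,1→12,m→12,w→12,p→5 13:0→13,1→17,m→18,w→17,p→19 14:0→16,1→12,m→14,w→12,p→20 15:0→15,1→21,m→22,w→21,p→15 16:0→16,1→17,m→18,w→17,p→23 17:0→17,1→17,m→24,w→17,p→5 18:0→18,1→24,m→5,w→24,p→18 19:0→16,1→17,m→18,w→17,p→19 20:0→23,1→25,m→22,w→25,p→20 21:0→21,1→21,m→26,w→21,p→5 22:0→27,1→5,m→22,w→26,p→22 23:0→23,1→28,m→29,w→28,p→23 24:0→24,1→24,m→5,w→24,p→5 25:0→28,1→25,m→26,w→25,p→5 26:0→30,1→5,m→26,w→26,p→5 27:0→27,1→5,m→29,w→30,p→27 28:0→28,1→28,m→31,w→28,p→5 29:0→29,1→5,m→5,w→31,p→29 30:0→30,1→5,m→31,w→30,p→5 31:0→31,1→5,m→5,w→31,p→5 [Hopcroft].
'1p': N↓-sim [41, 17, 2] end={s46,s8} rej; 2/2 deletions ∈↓L.
'pwp': N↓-sim [41, 37, 16, 2] end={s46,s8} ∉↓L; 3/3 single-dels accept.
'pm0mm': run [41, 37, 29, 18, 8, 1] end={s46} rej; 5/5 del acc.
'0p0pm1': run [41, 38, 32, 28, 21, 12, 1] end={s46} — reject; 6/6 deletions ∈↓L.
4 minimals (antichain).

min(Σ*\↓L) = [1p, pwp, pm0mm, 0p0pm1].


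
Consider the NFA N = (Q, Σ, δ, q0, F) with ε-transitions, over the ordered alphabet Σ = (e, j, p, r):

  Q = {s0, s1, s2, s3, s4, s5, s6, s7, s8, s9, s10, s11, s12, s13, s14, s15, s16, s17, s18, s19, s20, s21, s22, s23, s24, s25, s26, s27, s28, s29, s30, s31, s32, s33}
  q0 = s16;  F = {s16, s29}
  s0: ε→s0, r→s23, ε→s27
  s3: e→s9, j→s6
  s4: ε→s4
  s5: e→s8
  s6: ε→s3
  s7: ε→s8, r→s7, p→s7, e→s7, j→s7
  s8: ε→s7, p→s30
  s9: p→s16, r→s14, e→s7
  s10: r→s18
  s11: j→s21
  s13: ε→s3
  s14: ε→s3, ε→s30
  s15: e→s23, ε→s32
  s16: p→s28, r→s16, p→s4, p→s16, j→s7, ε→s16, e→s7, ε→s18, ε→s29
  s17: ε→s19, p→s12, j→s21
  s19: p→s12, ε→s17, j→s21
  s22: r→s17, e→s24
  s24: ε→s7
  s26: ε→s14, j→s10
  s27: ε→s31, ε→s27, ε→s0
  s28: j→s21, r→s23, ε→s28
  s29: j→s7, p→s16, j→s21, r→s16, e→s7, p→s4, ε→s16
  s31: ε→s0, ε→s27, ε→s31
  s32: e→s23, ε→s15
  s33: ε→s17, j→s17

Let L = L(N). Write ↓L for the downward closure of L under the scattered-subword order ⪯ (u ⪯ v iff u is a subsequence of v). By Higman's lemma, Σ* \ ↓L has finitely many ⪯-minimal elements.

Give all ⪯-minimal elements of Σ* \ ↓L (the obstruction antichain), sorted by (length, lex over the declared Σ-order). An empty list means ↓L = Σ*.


|Q|=34, |F|=2, |δ|=65 (27 ε).
min D↑ (2 st, q0=0, F={1}): 0:e→1,j→1,p→0,r→0 1:e→1,j→1,p→1,r→1 (ε-aug+det+¬).
'e': run [10, 3] end={s30,s7,s8} rej; 1/1 deletions ∈↓L.
'j': |S_i|=[10, 4] end={s21,s30,s7,s8} rej; 1/1 single-dels accept.
2 words, ⪯-incomp.

min(Σ*\↓L) = [e, j].


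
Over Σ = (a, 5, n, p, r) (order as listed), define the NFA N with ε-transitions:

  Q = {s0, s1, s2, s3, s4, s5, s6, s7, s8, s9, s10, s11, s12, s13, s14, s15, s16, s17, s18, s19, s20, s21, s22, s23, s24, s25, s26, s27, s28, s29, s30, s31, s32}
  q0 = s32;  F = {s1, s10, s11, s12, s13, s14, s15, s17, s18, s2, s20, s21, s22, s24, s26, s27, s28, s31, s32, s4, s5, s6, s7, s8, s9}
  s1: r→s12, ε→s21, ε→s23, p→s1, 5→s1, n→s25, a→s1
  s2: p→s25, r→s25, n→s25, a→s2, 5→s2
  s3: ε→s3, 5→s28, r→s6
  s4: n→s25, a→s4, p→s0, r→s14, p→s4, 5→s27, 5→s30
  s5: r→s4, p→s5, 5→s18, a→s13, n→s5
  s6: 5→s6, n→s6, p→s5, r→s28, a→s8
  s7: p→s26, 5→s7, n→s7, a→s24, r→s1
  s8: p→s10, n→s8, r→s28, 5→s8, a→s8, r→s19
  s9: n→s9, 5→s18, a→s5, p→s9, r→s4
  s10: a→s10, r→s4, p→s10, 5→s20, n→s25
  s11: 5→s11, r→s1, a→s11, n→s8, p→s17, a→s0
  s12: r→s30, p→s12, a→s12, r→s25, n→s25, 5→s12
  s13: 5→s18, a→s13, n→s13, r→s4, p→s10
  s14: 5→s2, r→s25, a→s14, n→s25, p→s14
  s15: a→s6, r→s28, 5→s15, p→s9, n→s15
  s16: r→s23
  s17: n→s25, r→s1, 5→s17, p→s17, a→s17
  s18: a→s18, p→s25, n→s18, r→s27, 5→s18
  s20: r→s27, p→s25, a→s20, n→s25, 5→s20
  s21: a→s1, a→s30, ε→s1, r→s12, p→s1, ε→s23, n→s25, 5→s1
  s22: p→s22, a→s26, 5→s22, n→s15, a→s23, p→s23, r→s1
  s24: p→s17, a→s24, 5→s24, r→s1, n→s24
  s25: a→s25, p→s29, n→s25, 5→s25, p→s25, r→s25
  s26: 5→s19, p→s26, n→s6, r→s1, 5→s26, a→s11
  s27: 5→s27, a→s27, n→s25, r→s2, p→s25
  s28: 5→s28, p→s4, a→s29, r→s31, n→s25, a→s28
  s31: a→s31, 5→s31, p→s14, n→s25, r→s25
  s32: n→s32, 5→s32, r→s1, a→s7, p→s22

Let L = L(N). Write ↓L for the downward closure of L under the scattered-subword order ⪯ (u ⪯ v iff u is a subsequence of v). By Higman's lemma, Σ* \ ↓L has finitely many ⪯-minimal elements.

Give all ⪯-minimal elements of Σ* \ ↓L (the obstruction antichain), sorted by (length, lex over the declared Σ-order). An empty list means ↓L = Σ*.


min(Σ*\↓L) = [rn, rrr, aapn, pnp5p].

|Q|=33, |F|=25, |δ|=149 (5 ε).
min D↑ (25 st, q0=0, F={7}): 0:a→1,5→0,n→0,p→2,r→3 1:a→4,5→1,n→1,p→5,r→3 2:a→5,5→2,n→6,p→2,r→3 3:a→3,5→3,n→7,p→3,r→8 4:a→4,5→4,n→4,p→9,r→3 5:a→10,5→5,n→11,p→5,r→3 6:a→11,5→6,n→6,p→12,r→13 7:a→7,5→7,n→7,p→7,r→7 8:a→8,5→8,n→7,p→8,r→7 9:a→9,5→9,n→7,p→9,r→3 10:a→10,5→10,n→14,p→9,r→3 11:a→14,5→11,n→11,p→15,r→13 12:a→15,5→16,n→12,p→12,r→17 13:a→13,5→13,n→7,p→17,r→18 14:a→14,5→14,n→14,p→19,r→13 15:a→20,5→16,n→15,p→15,r→17 16:a→16,5→16,n→16,p→7,r→21 17:a→17,5→21,n→7,p→17,r→22 18:a→18,5→18,n→7,p→22,r→7 19:a→19,5→23,n→7,p→19,r→17 20:a→20,5→16,n→20,p→19,r→17 21:a→21,5→21,n→7,p→7,r→24 22:a→22,5→24,n→7,p→22,r→7 23:a→23,5→23,n→7,p→7,r→21 24:a→24,5→24,n→7,p→7,r→7 (ε-aug+det+¬).
'rn': N↓-sim [31, 15, 2] end={s25,s29} ∉↓L; 2/2 del acc.
'rrr': N↓-sim [31, 15, 7, 3] end={s25,s29,s30} — reject; 3/3 del acc.
'aapn': |S_i|=[31, 27, 23, 15, 2] end={s25,s29} — reject; 4/4 deletions ∈↓L.
'pnp5p': N↓-sim [31, 28, 20, 14, 7, 2] end={s25,s29} — reject; 5/5 deletions ∈↓L.
4 minimals (antichain).


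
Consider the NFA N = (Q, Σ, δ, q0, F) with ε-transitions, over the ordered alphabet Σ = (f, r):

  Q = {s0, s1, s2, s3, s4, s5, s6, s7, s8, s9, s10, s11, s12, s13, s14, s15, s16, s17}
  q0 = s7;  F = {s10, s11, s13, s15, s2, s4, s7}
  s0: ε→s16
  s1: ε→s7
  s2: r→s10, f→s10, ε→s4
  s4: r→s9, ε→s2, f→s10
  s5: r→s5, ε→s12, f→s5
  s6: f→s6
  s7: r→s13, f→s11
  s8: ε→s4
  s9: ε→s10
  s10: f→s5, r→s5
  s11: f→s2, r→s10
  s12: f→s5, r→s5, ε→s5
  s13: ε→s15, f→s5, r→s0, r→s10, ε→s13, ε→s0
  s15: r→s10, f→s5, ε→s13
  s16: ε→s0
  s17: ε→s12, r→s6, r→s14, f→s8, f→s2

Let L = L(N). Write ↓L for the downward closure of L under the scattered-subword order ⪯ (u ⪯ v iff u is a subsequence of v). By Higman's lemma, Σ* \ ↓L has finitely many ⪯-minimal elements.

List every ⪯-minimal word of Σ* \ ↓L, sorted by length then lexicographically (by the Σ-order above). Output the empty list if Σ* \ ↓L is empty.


|Q|=18, |F|=7, |δ|=38 (14 ε).
min D↑ (6 st, q0=0, F={5}): 0:f→1,r→2 1:f→3,r→4 2:f→5,r→4 3:f→4,r→4 4:f→5,r→5 5:f→5,r→5.
'rf': run [12, 8, 2] end={s12,s5} rej; 2/2 single-dels accept.
'frr': run [12, 7, 4, 2] end={s12,s5} ∉↓L; 3/3 single-dels accept.
'rrr': run [12, 8, 5, 2] end={s12,s5} rej; 3/3 deletions ∈↓L.
'ffff': N↓-sim [12, 7, 6, 3, 2] end={s12,s5} — reject; 4/4 single-dels accept.
'fffr': |S_i|=[12, 7, 6, 3, 2] end={s12,s5} ∉↓L; 4/4 del acc.
5 minimals (antichain).

min(Σ*\↓L) = [rf, frr, rrr, ffff, fffr].


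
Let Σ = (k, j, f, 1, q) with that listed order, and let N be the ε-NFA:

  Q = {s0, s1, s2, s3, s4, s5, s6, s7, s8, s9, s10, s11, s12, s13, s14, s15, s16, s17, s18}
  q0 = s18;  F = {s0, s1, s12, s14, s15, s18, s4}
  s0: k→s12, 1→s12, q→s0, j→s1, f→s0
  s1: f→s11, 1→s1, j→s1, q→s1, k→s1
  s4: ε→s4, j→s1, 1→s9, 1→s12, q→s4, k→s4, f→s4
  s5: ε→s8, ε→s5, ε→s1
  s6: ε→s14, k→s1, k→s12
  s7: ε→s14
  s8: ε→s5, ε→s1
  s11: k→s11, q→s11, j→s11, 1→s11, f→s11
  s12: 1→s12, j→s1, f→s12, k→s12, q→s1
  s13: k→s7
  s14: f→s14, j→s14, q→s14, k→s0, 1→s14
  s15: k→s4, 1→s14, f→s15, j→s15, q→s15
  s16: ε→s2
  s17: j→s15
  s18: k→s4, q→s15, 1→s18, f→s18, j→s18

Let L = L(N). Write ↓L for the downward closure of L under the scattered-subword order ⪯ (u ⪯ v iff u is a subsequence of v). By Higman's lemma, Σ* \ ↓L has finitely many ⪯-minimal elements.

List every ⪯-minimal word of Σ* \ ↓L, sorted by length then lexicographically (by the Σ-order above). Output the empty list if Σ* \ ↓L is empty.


|Q|=19, |F|=7, |δ|=54 (9 ε).
min D↑ (8 st, q0=0, F={6}): 0:k→1,j→0,f→0,1→0,q→2 1:k→1,j→3,f→1,1→4,q→1 2:k→1,j→2,f→2,1→5,q→2 3:k→3,j→3,f→6,1→3,q→3 4:k→4,j→3,f→4,1→4,q→3 5:k→7,j→5,f→5,1→5,q→5 6:k→6,j→6,f→6,1→6,q→6 7:k→4,j→3,f→7,1→4,q→7.
'kjf': |S_i|=[9, 6, 2, 1] end={s11} ∉↓L; 3/3 deletions ∈↓L.
'k1qf': |S_i|=[9, 6, 4, 2, 1] end={s11} rej; 4/4 deletions ∈↓L.
'q1kkqf': run [9, 8, 6, 4, 3, 2, 1] end={s11} ∉↓L; 6/6 del acc.
3 obstructions.

Antichain: [kjf, k1qf, q1kkqf].


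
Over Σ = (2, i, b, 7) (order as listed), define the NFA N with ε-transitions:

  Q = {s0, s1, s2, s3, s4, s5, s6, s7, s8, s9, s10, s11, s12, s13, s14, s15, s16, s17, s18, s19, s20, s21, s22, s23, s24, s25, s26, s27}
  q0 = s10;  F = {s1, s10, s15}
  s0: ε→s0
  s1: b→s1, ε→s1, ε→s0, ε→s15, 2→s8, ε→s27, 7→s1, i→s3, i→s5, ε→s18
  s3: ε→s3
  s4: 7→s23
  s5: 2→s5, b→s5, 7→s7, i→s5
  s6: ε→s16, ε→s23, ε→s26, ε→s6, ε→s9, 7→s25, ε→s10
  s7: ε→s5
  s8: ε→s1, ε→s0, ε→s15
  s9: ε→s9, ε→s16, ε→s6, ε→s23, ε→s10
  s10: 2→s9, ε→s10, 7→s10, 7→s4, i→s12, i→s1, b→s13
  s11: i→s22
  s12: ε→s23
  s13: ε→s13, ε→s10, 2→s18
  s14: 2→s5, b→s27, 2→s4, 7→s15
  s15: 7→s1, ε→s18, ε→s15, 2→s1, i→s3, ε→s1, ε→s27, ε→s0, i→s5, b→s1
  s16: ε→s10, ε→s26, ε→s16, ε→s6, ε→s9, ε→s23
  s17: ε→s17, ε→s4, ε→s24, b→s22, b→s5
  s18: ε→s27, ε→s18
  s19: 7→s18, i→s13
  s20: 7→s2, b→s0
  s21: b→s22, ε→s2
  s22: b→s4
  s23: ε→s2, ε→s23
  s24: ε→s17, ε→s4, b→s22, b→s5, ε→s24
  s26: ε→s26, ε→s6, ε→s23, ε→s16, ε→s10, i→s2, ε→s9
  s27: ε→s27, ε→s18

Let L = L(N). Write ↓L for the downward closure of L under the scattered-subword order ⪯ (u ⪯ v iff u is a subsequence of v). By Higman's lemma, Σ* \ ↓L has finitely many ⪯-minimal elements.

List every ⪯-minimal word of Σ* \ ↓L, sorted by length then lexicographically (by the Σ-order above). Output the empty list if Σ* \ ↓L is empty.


min(Σ*\↓L) = [ii].

|Q|=28, |F|=3, |δ|=95 (56 ε).
min D↑ (3 st, q0=0, F={2}): 0:2→0,i→1,b→0,7→0 1:2→1,i→2,b→1,7→1 2:2→2,i→2,b→2,7→2 (ε-aug+det+¬).
'ii': run [20, 12, 3] end={s3,s5,s7} — reject; 2/2 single-dels accept.
1 words, ⪯-incomp.


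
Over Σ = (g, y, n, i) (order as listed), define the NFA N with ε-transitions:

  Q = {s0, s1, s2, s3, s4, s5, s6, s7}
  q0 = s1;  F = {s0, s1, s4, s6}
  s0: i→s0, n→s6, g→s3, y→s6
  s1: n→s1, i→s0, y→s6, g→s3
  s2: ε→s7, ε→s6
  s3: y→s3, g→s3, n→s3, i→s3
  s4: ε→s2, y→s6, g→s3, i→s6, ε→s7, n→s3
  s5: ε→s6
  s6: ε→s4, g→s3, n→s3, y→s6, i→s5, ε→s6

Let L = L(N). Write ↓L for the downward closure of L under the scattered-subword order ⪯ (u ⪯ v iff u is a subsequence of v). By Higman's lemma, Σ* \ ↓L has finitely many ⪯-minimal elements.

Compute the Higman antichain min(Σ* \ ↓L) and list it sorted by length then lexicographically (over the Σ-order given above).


|Q|=8, |F|=4, |δ|=27 (7 ε).
min D↑ (4 st, q0=0, F={1}): 0:g→1,y→2,n→0,i→3 1:g→1,y→1,n→1,i→1 2:g→1,y→2,n→1,i→2 3:g→1,y→2,n→2,i→3.
'g': N↓-sim [8, 1] end={s3} — reject; 1/1 del acc.
'yn': run [8, 6, 1] end={s3} rej; 2/2 deletions ∈↓L.
'inn': N↓-sim [8, 7, 6, 1] end={s3} — reject; 3/3 del acc.
3 minimals (antichain).

Antichain: [g, yn, inn].


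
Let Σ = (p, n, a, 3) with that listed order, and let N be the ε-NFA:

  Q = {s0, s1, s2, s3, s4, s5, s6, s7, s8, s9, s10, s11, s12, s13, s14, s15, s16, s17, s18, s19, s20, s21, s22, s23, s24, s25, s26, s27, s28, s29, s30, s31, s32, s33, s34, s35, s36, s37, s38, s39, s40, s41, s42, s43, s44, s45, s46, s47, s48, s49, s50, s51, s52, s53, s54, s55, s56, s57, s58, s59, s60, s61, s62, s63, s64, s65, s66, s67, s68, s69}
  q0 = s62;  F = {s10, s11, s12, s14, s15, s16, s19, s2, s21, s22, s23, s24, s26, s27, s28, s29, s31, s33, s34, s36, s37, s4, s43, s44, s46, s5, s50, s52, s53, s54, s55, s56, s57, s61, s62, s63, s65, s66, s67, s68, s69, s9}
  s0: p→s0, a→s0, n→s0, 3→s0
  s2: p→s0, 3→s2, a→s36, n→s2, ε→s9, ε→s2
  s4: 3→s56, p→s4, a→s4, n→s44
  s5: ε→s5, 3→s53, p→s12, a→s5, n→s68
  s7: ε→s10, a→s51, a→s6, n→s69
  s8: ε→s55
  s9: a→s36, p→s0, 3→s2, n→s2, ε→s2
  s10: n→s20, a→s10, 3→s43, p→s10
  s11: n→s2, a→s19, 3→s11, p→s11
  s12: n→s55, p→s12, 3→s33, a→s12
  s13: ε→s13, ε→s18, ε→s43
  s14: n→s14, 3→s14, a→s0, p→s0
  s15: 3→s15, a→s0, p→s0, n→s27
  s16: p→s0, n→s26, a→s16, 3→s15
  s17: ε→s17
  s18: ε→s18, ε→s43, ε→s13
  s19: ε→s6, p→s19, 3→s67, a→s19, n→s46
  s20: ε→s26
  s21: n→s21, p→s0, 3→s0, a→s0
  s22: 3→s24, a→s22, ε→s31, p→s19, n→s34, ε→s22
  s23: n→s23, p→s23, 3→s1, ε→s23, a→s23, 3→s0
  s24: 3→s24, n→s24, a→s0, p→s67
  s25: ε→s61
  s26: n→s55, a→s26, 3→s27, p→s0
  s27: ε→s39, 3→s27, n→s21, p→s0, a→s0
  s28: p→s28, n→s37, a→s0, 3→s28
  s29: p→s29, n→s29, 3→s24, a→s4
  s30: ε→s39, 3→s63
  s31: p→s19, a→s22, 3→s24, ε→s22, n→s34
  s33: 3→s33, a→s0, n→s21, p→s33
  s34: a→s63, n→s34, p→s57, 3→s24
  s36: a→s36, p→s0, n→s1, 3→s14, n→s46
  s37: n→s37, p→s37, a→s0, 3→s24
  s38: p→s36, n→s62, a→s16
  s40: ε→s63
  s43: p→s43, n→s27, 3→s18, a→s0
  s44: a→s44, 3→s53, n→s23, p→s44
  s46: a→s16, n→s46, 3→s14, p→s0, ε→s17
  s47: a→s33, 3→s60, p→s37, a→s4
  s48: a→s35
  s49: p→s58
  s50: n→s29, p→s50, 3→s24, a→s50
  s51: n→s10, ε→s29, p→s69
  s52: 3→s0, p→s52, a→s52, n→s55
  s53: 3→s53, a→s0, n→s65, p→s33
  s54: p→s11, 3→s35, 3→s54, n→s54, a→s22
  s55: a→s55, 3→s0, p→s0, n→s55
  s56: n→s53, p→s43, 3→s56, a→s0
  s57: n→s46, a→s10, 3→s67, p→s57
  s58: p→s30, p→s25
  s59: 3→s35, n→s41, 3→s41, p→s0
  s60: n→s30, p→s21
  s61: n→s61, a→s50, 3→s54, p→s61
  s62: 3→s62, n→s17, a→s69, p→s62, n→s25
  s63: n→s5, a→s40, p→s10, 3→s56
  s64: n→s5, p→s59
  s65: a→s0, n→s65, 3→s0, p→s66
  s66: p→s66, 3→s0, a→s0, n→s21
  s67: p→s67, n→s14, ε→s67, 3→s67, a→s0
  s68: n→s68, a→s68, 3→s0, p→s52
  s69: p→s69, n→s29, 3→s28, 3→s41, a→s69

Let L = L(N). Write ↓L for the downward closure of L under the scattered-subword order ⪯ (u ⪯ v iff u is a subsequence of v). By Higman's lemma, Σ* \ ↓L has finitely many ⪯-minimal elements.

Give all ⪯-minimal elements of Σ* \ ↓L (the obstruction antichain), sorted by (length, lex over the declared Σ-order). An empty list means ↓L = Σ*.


Antichain: [a3a, n3pnp, anann3].

|Q|=70, |F|=42, |δ|=228 (26 ε).
min D↑ (41 st, q0=0, F={12}): 0:p→0,n→1,a→2,3→0 1:p→1,n→1,a→3,3→4 2:p→2,n→5,a→2,3→6 3:p→3,n→5,a→3,3→7 4:p→8,n→4,a→9,3→4 5:p→5,n→5,a→10,3→7 6:p→6,n→11,a→12,3→6 7:p→13,n→7,a→12,3→7 8:p→8,n→14,a→15,3→8 9:p→15,n→16,a→9,3→7 10:p→10,n→17,a→10,3→18 11:p→11,n→11,a→12,3→7 12:p→12,n→12,a→12,3→12 13:p→13,n→19,a→12,3→13 14:p→12,n→14,a→20,3→14 15:p→15,n→21,a→15,3→13 16:p→22,n→16,a→23,3→7 17:p→17,n→24,a→17,3→25 18:p→26,n→25,a→12,3→18 19:p→12,n→19,a→12,3→19 20:p→12,n→21,a→20,3→19 21:p→12,n→21,a→27,3→19 22:p→22,n→21,a→28,3→13 23:p→28,n→29,a→23,3→18 24:p→24,n→24,a→24,3→12 25:p→30,n→31,a→12,3→25 26:p→26,n→32,a→12,3→26 27:p→12,n→33,a→27,3→34 28:p→28,n→33,a→28,3→26 29:p→35,n→36,a→29,3→25 30:p→30,n→37,a→12,3→30 31:p→38,n→31,a→12,3→12 32:p→12,n→37,a→12,3→32 33:p→12,n→39,a→33,3→32 34:p→12,n→32,a→12,3→34 35:p→35,n→39,a→35,3→30 36:p→40,n→36,a→36,3→12 37:p→12,n→37,a→12,3→12 38:p→38,n→37,a→12,3→12 39:p→12,n→39,a→39,3→12 40:p→40,n→39,a→40,3→12.
'a3a': |S_i|=[54, 46, 20, 1] end={s0} rej; 3/3 del acc.
'n3pnp': |S_i|=[54, 50, 42, 29, 16, 1] end={s0} rej; 5/5 deletions ∈↓L.
'anann3': |S_i|=[54, 46, 37, 28, 18, 9, 2] end={s0,s1} rej; 6/6 del acc.
3 obstructions.


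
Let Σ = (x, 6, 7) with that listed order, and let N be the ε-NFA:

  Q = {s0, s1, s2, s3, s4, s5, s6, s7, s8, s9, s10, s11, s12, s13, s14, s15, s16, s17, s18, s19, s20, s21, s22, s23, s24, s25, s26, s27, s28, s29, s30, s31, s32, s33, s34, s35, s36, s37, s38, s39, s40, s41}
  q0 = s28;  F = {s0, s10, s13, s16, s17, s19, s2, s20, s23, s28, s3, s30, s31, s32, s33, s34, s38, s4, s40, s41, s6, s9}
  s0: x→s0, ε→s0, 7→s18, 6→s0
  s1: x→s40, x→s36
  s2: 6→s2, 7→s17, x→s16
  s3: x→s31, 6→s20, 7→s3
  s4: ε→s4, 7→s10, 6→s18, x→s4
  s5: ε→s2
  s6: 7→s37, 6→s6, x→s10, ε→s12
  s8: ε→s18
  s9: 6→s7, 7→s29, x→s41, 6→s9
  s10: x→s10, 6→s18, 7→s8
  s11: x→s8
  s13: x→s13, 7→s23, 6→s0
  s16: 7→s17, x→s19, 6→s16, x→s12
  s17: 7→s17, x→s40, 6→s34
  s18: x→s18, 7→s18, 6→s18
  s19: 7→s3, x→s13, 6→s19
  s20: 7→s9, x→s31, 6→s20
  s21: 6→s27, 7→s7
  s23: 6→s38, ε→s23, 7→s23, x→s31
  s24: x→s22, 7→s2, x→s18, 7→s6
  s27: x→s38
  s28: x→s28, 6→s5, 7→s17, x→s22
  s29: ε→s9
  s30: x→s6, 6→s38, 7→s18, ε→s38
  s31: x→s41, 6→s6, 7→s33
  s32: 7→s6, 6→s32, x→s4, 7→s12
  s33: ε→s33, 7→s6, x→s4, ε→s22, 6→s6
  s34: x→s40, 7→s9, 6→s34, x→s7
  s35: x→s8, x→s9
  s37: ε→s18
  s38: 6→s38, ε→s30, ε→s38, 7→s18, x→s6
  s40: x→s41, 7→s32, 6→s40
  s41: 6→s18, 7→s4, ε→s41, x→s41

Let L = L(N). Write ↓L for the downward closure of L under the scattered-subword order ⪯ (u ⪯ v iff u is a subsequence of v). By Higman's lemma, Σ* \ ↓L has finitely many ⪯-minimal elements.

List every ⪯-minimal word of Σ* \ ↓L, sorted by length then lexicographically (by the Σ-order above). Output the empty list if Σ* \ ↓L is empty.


Antichain: [7xx6, 7x777, 767x6, 6xxx67].

|Q|=42, |F|=22, |δ|=100 (14 ε).
min D↑ (22 st, q0=0, F={12}): 0:x→0,6→1,7→2 1:x→3,6→1,7→2 2:x→4,6→5,7→2 3:x→6,6→3,7→2 4:x→7,6→4,7→8 5:x→4,6→5,7→9 6:x→10,6→6,7→11 7:x→7,6→12,7→13 8:x→13,6→8,7→14 9:x→7,6→9,7→9 10:x→10,6→15,7→16 11:x→17,6→18,7→11 12:x→12,6→12,7→12 13:x→13,6→12,7→19 14:x→19,6→14,7→12 15:x→15,6→15,7→12 16:x→17,6→20,7→16 17:x→7,6→14,7→21 18:x→17,6→18,7→9 19:x→19,6→12,7→12 20:x→14,6→20,7→12 21:x→13,6→14,7→14 (ε-aug+det+¬).
'7xx6': |S_i|=[30, 23, 14, 5, 1] end={s18} rej; 4/4 single-dels accept.
'7x777': |S_i|=[30, 23, 14, 10, 6, 3] end={s18,s37,s8} rej; 5/5 deletions ∈↓L.
'767x6': run [30, 23, 20, 14, 5, 1] end={s18} rej; 5/5 deletions ∈↓L.
'6xxx67': |S_i|=[30, 29, 27, 24, 16, 9, 3] end={s18,s37,s8} ∉↓L; 6/6 deletions ∈↓L.
4 obstructions.


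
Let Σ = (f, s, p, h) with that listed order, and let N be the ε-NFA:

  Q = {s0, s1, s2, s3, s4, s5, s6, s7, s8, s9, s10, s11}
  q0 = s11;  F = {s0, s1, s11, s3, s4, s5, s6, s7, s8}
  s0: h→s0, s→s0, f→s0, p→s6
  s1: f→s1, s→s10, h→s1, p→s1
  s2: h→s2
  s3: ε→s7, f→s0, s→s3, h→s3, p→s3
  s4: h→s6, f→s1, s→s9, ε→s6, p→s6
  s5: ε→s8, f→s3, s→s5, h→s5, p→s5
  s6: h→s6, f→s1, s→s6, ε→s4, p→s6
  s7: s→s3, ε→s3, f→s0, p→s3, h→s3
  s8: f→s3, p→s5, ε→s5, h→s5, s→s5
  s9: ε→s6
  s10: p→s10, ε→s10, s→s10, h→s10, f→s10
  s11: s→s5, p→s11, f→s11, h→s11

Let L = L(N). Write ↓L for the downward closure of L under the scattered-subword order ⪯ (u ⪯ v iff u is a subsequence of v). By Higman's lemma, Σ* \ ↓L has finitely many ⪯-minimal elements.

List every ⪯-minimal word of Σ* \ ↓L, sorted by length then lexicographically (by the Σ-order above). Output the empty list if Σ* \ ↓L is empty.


|Q|=12, |F|=9, |δ|=49 (8 ε).
min D↑ (7 st, q0=0, F={6}): 0:f→0,s→1,p→0,h→0 1:f→2,s→1,p→1,h→1 2:f→3,s→2,p→2,h→2 3:f→3,s→3,p→4,h→3 4:f→5,s→4,p→4,h→4 5:f→5,s→6,p→5,h→5 6:f→6,s→6,p→6,h→6 [Hopcroft].
'sffpfs': run [11, 10, 8, 6, 5, 2, 1] end={s10} rej; 6/6 del acc.
1 minimals (antichain).

A = [sffpfs].


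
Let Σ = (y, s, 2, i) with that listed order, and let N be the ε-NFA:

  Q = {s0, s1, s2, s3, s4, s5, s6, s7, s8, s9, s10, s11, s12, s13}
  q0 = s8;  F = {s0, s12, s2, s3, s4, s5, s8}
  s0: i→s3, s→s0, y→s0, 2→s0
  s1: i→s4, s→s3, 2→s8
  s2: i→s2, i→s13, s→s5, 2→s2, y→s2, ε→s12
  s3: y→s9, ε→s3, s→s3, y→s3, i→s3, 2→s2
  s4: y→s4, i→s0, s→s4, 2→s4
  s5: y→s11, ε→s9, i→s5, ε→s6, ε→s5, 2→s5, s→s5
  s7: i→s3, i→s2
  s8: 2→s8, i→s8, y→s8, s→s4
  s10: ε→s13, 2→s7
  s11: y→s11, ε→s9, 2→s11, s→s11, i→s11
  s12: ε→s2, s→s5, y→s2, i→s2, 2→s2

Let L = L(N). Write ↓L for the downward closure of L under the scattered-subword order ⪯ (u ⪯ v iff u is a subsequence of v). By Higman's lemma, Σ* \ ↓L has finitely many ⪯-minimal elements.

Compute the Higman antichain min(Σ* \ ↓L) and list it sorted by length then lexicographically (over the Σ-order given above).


Antichain: [sii2sy].

|Q|=14, |F|=7, |δ|=48 (8 ε).
min D↑ (7 st, q0=0, F={6}): 0:y→0,s→1,2→0,i→0 1:y→1,s→1,2→1,i→2 2:y→2,s→2,2→2,i→3 3:y→3,s→3,2→4,i→3 4:y→4,s→5,2→4,i→4 5:y→6,s→5,2→5,i→5 6:y→6,s→6,2→6,i→6 (ε-aug+det+¬).
'sii2sy': |S_i|=[11, 10, 9, 8, 7, 4, 2] end={s11,s9} rej; 6/6 single-dels accept.
1 minimals (antichain).


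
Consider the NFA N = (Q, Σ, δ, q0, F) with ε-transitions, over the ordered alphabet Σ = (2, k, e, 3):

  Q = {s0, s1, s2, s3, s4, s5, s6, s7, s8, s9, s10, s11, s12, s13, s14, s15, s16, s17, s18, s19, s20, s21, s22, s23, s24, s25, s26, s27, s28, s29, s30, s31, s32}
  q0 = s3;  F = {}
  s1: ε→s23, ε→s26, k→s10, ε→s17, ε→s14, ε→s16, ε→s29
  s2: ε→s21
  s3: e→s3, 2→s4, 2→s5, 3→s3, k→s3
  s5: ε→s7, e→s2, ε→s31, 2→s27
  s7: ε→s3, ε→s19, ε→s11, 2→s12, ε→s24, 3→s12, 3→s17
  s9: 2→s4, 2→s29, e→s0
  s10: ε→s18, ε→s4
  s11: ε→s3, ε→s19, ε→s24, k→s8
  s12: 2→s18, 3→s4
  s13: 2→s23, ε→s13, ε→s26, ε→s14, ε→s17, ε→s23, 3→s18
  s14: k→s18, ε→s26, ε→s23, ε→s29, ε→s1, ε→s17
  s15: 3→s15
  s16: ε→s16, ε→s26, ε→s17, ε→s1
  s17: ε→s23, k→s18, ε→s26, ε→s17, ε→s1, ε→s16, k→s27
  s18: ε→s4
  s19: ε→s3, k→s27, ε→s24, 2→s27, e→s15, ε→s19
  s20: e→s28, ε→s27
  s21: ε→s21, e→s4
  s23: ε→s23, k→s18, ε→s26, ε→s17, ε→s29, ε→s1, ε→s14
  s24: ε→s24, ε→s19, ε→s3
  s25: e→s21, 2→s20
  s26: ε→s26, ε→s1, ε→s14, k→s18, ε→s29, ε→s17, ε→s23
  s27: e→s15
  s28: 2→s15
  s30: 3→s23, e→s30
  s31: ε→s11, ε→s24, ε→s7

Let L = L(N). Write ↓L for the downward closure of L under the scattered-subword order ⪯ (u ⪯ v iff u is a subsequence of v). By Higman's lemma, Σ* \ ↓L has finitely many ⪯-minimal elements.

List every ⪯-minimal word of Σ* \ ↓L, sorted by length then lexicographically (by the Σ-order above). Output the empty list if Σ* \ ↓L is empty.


|Q|=33, |F|=0, |δ|=97 (61 ε).
min D↑ (1 st, q0=0, F={0}): 0:2→0,k→0,e→0,3→0 (ε-aug+det+¬).
ε ∈ L(D↑) ⇒ ↓L = ∅.

A = [ε].


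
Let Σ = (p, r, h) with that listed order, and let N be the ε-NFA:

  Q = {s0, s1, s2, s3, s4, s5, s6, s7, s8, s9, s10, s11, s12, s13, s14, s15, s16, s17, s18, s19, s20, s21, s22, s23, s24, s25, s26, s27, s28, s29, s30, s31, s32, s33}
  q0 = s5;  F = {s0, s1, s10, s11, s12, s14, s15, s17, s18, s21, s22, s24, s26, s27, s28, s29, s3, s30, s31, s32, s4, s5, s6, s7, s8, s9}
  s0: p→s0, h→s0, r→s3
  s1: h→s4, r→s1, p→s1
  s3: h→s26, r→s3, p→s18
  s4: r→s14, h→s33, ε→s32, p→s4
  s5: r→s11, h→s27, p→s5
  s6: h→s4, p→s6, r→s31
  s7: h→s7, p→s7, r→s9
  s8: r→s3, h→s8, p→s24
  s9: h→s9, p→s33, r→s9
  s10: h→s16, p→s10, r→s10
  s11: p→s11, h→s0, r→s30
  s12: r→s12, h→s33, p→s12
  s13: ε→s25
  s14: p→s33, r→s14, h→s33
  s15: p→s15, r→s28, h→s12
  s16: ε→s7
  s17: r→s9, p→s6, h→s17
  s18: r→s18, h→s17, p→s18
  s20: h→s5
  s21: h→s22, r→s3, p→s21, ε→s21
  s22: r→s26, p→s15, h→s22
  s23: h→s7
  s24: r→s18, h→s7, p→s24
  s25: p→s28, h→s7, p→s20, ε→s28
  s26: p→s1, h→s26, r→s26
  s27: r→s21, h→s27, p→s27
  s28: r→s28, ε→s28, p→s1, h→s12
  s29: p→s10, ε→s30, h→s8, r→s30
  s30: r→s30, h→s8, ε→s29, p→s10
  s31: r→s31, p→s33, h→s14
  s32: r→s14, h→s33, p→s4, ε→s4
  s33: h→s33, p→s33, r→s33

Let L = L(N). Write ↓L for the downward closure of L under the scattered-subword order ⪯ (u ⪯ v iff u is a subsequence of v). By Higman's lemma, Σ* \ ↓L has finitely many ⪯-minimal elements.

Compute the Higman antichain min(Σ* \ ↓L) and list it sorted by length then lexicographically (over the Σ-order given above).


min(Σ*\↓L) = [rrphrp, hrhphh].

|Q|=34, |F|=26, |δ|=95 (9 ε).
min D↑ (25 st, q0=0, F={20}): 0:p→0,r→1,h→2 1:p→1,r→3,h→4 2:p→2,r→5,h→2 3:p→6,r→3,h→7 4:p→4,r→8,h→4 5:p→5,r→8,h→9 6:p→6,r→6,h→10 7:p→11,r→8,h→7 8:p→12,r→8,h→13 9:p→14,r→13,h→9 10:p→10,r→15,h→10 11:p→11,r→12,h→10 12:p→12,r→12,h→16 13:p→17,r→13,h→13 14:p→14,r→18,h→19 15:p→20,r→15,h→15 16:p→21,r→15,h→16 17:p→17,r→17,h→22 18:p→17,r→18,h→19 19:p→19,r→19,h→20 20:p→20,r→20,h→20 21:p→21,r→23,h→22 22:p→22,r→24,h→20 23:p→20,r→23,h→24 24:p→20,r→24,h→20 [Hopcroft].
'rrphrp': N↓-sim [28, 26, 21, 15, 10, 4, 1] end={s33} ∉↓L; 6/6 single-dels accept.
'hrhphh': run [28, 23, 17, 14, 10, 5, 1] end={s33} rej; 6/6 deletions ∈↓L.
2 minimals (antichain).


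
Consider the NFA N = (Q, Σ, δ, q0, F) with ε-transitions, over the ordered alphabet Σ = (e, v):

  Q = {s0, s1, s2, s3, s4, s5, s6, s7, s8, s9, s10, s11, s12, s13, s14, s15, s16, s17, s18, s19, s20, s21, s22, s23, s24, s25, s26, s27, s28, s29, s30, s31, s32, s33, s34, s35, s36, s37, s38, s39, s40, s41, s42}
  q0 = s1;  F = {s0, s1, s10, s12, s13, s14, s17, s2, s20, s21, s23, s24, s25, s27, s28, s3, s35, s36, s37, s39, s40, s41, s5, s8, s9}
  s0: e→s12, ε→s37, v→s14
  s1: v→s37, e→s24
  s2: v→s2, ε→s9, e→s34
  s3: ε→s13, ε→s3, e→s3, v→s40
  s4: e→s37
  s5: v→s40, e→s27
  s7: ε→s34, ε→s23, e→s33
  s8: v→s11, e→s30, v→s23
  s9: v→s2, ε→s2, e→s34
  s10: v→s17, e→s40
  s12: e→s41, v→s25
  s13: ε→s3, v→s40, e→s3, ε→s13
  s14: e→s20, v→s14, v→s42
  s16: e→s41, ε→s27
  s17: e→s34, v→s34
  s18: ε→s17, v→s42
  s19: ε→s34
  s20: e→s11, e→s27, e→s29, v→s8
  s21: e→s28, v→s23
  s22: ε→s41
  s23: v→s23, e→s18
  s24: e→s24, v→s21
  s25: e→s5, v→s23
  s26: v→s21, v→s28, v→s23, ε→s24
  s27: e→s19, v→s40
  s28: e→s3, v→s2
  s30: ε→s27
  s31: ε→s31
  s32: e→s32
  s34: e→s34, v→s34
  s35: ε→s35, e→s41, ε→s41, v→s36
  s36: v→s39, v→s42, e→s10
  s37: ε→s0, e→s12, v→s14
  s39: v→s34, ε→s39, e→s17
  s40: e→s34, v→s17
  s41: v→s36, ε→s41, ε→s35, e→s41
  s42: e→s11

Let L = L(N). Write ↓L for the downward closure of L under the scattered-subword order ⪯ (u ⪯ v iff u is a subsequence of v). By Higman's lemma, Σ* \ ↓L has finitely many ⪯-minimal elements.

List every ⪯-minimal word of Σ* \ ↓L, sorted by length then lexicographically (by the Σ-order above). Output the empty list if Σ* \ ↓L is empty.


|Q|=43, |F|=25, |δ|=88 (22 ε).
min D↑ (22 st, q0=0, F={19}): 0:e→1,v→2 1:e→1,v→3 2:e→4,v→5 3:e→6,v→7 4:e→8,v→9 5:e→10,v→5 6:e→11,v→12 7:e→13,v→7 8:e→8,v→14 9:e→15,v→7 10:e→16,v→17 11:e→11,v→18 12:e→19,v→12 13:e→19,v→19 14:e→20,v→21 15:e→16,v→18 16:e→19,v→18 17:e→16,v→7 18:e→19,v→13 19:e→19,v→19 20:e→18,v→13 21:e→13,v→19 [Hopcroft].
'eveve': N↓-sim [32, 28, 22, 16, 7, 2] end={s11,s34} ∉↓L; 5/5 single-dels accept.
'evvee': N↓-sim [32, 28, 22, 10, 5, 2] end={s11,s34} rej; 5/5 deletions ∈↓L.
'evvev': |S_i|=[32, 28, 22, 10, 5, 3] end={s11,s34,s42} — reject; 5/5 del acc.
'vveee': N↓-sim [32, 30, 21, 15, 10, 3] end={s11,s19,s34} rej; 5/5 single-dels accept.
'veevvv': |S_i|=[32, 30, 26, 18, 8, 5, 1] end={s34} ∉↓L; 6/6 del acc.
5 obstructions.

A = [eveve, evvee, evvev, vveee, veevvv].
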